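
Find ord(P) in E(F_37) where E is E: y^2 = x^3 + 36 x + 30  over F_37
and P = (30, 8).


Compute successive multiples of P until we hit O:
  1P = (30, 8)
  2P = (25, 33)
  3P = (7, 25)
  4P = (33, 28)
  5P = (2, 6)
  6P = (32, 13)
  7P = (9, 26)
  8P = (1, 20)
  ... (continuing to 38P)
  38P = O

ord(P) = 38


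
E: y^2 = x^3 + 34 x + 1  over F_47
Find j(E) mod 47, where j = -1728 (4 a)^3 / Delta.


Delta = -16(4 a^3 + 27 b^2) mod 47 = 22
-1728 * (4 a)^3 = -1728 * (4*34)^3 mod 47 = 35
j = 35 * 22^(-1) mod 47 = 8

j = 8 (mod 47)


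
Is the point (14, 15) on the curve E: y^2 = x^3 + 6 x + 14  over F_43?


Check whether y^2 = x^3 + 6 x + 14 (mod 43) for (x, y) = (14, 15).
LHS: y^2 = 15^2 mod 43 = 10
RHS: x^3 + 6 x + 14 = 14^3 + 6*14 + 14 mod 43 = 4
LHS != RHS

No, not on the curve


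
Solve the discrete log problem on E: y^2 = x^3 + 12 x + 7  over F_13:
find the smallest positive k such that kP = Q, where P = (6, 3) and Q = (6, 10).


Enumerate multiples of P until we hit Q = (6, 10):
  1P = (6, 3)
  2P = (11, 1)
  3P = (5, 7)
  4P = (5, 6)
  5P = (11, 12)
  6P = (6, 10)
Match found at i = 6.

k = 6


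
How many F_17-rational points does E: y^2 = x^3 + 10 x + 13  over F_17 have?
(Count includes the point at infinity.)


For each x in F_17, count y with y^2 = x^3 + 10 x + 13 mod 17:
  x = 0: RHS = 13, y in [8, 9]  -> 2 point(s)
  x = 3: RHS = 2, y in [6, 11]  -> 2 point(s)
  x = 4: RHS = 15, y in [7, 10]  -> 2 point(s)
  x = 5: RHS = 1, y in [1, 16]  -> 2 point(s)
  x = 6: RHS = 0, y in [0]  -> 1 point(s)
  x = 7: RHS = 1, y in [1, 16]  -> 2 point(s)
  x = 9: RHS = 16, y in [4, 13]  -> 2 point(s)
  x = 10: RHS = 8, y in [5, 12]  -> 2 point(s)
  x = 11: RHS = 9, y in [3, 14]  -> 2 point(s)
  x = 12: RHS = 8, y in [5, 12]  -> 2 point(s)
  x = 15: RHS = 2, y in [6, 11]  -> 2 point(s)
  x = 16: RHS = 2, y in [6, 11]  -> 2 point(s)
Affine points: 23. Add the point at infinity: total = 24.

#E(F_17) = 24


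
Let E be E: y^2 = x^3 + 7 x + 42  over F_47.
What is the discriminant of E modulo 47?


4 a^3 + 27 b^2 = 4*7^3 + 27*42^2 = 1372 + 47628 = 49000
Delta = -16 * (49000) = -784000
Delta mod 47 = 7

Delta = 7 (mod 47)


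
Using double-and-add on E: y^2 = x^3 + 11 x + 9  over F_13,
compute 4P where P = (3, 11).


k = 4 = 100_2 (binary, LSB first: 001)
Double-and-add from P = (3, 11):
  bit 0 = 0: acc unchanged = O
  bit 1 = 0: acc unchanged = O
  bit 2 = 1: acc = O + (3, 11) = (3, 11)

4P = (3, 11)


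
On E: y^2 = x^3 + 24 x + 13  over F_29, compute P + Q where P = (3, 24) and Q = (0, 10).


P != Q, so use the chord formula.
s = (y2 - y1) / (x2 - x1) = (15) / (26) mod 29 = 24
x3 = s^2 - x1 - x2 mod 29 = 24^2 - 3 - 0 = 22
y3 = s (x1 - x3) - y1 mod 29 = 24 * (3 - 22) - 24 = 13

P + Q = (22, 13)


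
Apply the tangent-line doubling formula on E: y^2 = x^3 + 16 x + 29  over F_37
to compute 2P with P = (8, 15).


Doubling: s = (3 x1^2 + a) / (2 y1)
s = (3*8^2 + 16) / (2*15) mod 37 = 2
x3 = s^2 - 2 x1 mod 37 = 2^2 - 2*8 = 25
y3 = s (x1 - x3) - y1 mod 37 = 2 * (8 - 25) - 15 = 25

2P = (25, 25)


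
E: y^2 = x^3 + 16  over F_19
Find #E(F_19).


For each x in F_19, count y with y^2 = x^3 + 0 x + 16 mod 19:
  x = 0: RHS = 16, y in [4, 15]  -> 2 point(s)
  x = 1: RHS = 17, y in [6, 13]  -> 2 point(s)
  x = 2: RHS = 5, y in [9, 10]  -> 2 point(s)
  x = 3: RHS = 5, y in [9, 10]  -> 2 point(s)
  x = 4: RHS = 4, y in [2, 17]  -> 2 point(s)
  x = 6: RHS = 4, y in [2, 17]  -> 2 point(s)
  x = 7: RHS = 17, y in [6, 13]  -> 2 point(s)
  x = 9: RHS = 4, y in [2, 17]  -> 2 point(s)
  x = 10: RHS = 9, y in [3, 16]  -> 2 point(s)
  x = 11: RHS = 17, y in [6, 13]  -> 2 point(s)
  x = 13: RHS = 9, y in [3, 16]  -> 2 point(s)
  x = 14: RHS = 5, y in [9, 10]  -> 2 point(s)
  x = 15: RHS = 9, y in [3, 16]  -> 2 point(s)
Affine points: 26. Add the point at infinity: total = 27.

#E(F_19) = 27


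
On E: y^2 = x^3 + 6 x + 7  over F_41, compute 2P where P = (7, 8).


Doubling: s = (3 x1^2 + a) / (2 y1)
s = (3*7^2 + 6) / (2*8) mod 41 = 7
x3 = s^2 - 2 x1 mod 41 = 7^2 - 2*7 = 35
y3 = s (x1 - x3) - y1 mod 41 = 7 * (7 - 35) - 8 = 1

2P = (35, 1)


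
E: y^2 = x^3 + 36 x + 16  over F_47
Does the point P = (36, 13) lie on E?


Check whether y^2 = x^3 + 36 x + 16 (mod 47) for (x, y) = (36, 13).
LHS: y^2 = 13^2 mod 47 = 28
RHS: x^3 + 36 x + 16 = 36^3 + 36*36 + 16 mod 47 = 28
LHS = RHS

Yes, on the curve


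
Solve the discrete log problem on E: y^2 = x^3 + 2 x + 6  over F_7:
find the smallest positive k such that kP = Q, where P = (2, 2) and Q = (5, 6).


Enumerate multiples of P until we hit Q = (5, 6):
  1P = (2, 2)
  2P = (3, 5)
  3P = (4, 6)
  4P = (5, 6)
Match found at i = 4.

k = 4


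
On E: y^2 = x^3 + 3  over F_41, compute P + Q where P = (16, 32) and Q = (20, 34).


P != Q, so use the chord formula.
s = (y2 - y1) / (x2 - x1) = (2) / (4) mod 41 = 21
x3 = s^2 - x1 - x2 mod 41 = 21^2 - 16 - 20 = 36
y3 = s (x1 - x3) - y1 mod 41 = 21 * (16 - 36) - 32 = 40

P + Q = (36, 40)


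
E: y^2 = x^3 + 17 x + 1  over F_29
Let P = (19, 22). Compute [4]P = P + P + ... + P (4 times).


k = 4 = 100_2 (binary, LSB first: 001)
Double-and-add from P = (19, 22):
  bit 0 = 0: acc unchanged = O
  bit 1 = 0: acc unchanged = O
  bit 2 = 1: acc = O + (19, 7) = (19, 7)

4P = (19, 7)


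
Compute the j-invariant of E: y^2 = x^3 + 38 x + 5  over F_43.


Delta = -16(4 a^3 + 27 b^2) mod 43 = 38
-1728 * (4 a)^3 = -1728 * (4*38)^3 mod 43 = 16
j = 16 * 38^(-1) mod 43 = 14

j = 14 (mod 43)


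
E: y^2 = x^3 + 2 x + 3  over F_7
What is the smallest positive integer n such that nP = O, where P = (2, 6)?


Compute successive multiples of P until we hit O:
  1P = (2, 6)
  2P = (3, 1)
  3P = (6, 0)
  4P = (3, 6)
  5P = (2, 1)
  6P = O

ord(P) = 6


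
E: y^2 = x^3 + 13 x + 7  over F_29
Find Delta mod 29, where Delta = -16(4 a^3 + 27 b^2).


4 a^3 + 27 b^2 = 4*13^3 + 27*7^2 = 8788 + 1323 = 10111
Delta = -16 * (10111) = -161776
Delta mod 29 = 15

Delta = 15 (mod 29)


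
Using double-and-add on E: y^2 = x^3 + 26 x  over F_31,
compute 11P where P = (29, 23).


k = 11 = 1011_2 (binary, LSB first: 1101)
Double-and-add from P = (29, 23):
  bit 0 = 1: acc = O + (29, 23) = (29, 23)
  bit 1 = 1: acc = (29, 23) + (14, 15) = (27, 7)
  bit 2 = 0: acc unchanged = (27, 7)
  bit 3 = 1: acc = (27, 7) + (25, 0) = (30, 29)

11P = (30, 29)


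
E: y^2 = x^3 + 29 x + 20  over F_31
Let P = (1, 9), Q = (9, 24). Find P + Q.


P != Q, so use the chord formula.
s = (y2 - y1) / (x2 - x1) = (15) / (8) mod 31 = 29
x3 = s^2 - x1 - x2 mod 31 = 29^2 - 1 - 9 = 25
y3 = s (x1 - x3) - y1 mod 31 = 29 * (1 - 25) - 9 = 8

P + Q = (25, 8)


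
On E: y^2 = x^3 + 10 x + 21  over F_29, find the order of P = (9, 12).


Compute successive multiples of P until we hit O:
  1P = (9, 12)
  2P = (24, 22)
  3P = (19, 20)
  4P = (26, 15)
  5P = (14, 11)
  6P = (13, 12)
  7P = (7, 17)
  8P = (12, 10)
  ... (continuing to 40P)
  40P = O

ord(P) = 40


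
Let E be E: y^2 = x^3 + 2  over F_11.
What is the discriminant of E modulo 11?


4 a^3 + 27 b^2 = 4*0^3 + 27*2^2 = 0 + 108 = 108
Delta = -16 * (108) = -1728
Delta mod 11 = 10

Delta = 10 (mod 11)


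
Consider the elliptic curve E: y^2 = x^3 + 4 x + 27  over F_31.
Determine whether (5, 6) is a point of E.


Check whether y^2 = x^3 + 4 x + 27 (mod 31) for (x, y) = (5, 6).
LHS: y^2 = 6^2 mod 31 = 5
RHS: x^3 + 4 x + 27 = 5^3 + 4*5 + 27 mod 31 = 17
LHS != RHS

No, not on the curve


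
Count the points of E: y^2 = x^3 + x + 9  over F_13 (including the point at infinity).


For each x in F_13, count y with y^2 = x^3 + 1 x + 9 mod 13:
  x = 0: RHS = 9, y in [3, 10]  -> 2 point(s)
  x = 3: RHS = 0, y in [0]  -> 1 point(s)
  x = 4: RHS = 12, y in [5, 8]  -> 2 point(s)
  x = 5: RHS = 9, y in [3, 10]  -> 2 point(s)
  x = 6: RHS = 10, y in [6, 7]  -> 2 point(s)
  x = 8: RHS = 9, y in [3, 10]  -> 2 point(s)
  x = 11: RHS = 12, y in [5, 8]  -> 2 point(s)
Affine points: 13. Add the point at infinity: total = 14.

#E(F_13) = 14


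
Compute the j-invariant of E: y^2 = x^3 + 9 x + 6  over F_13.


Delta = -16(4 a^3 + 27 b^2) mod 13 = 10
-1728 * (4 a)^3 = -1728 * (4*9)^3 mod 13 = 12
j = 12 * 10^(-1) mod 13 = 9

j = 9 (mod 13)


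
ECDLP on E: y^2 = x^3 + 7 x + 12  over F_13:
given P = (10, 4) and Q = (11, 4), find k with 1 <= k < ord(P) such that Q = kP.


Enumerate multiples of P until we hit Q = (11, 4):
  1P = (10, 4)
  2P = (7, 12)
  3P = (6, 7)
  4P = (0, 8)
  5P = (12, 2)
  6P = (5, 4)
  7P = (11, 9)
  8P = (4, 0)
  9P = (11, 4)
Match found at i = 9.

k = 9


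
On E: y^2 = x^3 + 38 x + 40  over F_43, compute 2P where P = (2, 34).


Doubling: s = (3 x1^2 + a) / (2 y1)
s = (3*2^2 + 38) / (2*34) mod 43 = 2
x3 = s^2 - 2 x1 mod 43 = 2^2 - 2*2 = 0
y3 = s (x1 - x3) - y1 mod 43 = 2 * (2 - 0) - 34 = 13

2P = (0, 13)


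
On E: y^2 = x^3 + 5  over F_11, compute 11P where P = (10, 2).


k = 11 = 1011_2 (binary, LSB first: 1101)
Double-and-add from P = (10, 2):
  bit 0 = 1: acc = O + (10, 2) = (10, 2)
  bit 1 = 1: acc = (10, 2) + (6, 1) = (4, 5)
  bit 2 = 0: acc unchanged = (4, 5)
  bit 3 = 1: acc = (4, 5) + (0, 7) = (10, 9)

11P = (10, 9)


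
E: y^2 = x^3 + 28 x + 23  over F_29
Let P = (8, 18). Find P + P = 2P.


Doubling: s = (3 x1^2 + a) / (2 y1)
s = (3*8^2 + 28) / (2*18) mod 29 = 19
x3 = s^2 - 2 x1 mod 29 = 19^2 - 2*8 = 26
y3 = s (x1 - x3) - y1 mod 29 = 19 * (8 - 26) - 18 = 17

2P = (26, 17)


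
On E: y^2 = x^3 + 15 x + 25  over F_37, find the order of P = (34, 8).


Compute successive multiples of P until we hit O:
  1P = (34, 8)
  2P = (10, 18)
  3P = (33, 7)
  4P = (8, 18)
  5P = (5, 15)
  6P = (19, 19)
  7P = (12, 3)
  8P = (24, 1)
  ... (continuing to 46P)
  46P = O

ord(P) = 46


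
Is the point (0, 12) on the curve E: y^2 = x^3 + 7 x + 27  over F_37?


Check whether y^2 = x^3 + 7 x + 27 (mod 37) for (x, y) = (0, 12).
LHS: y^2 = 12^2 mod 37 = 33
RHS: x^3 + 7 x + 27 = 0^3 + 7*0 + 27 mod 37 = 27
LHS != RHS

No, not on the curve


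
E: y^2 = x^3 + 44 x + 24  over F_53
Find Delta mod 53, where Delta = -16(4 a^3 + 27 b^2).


4 a^3 + 27 b^2 = 4*44^3 + 27*24^2 = 340736 + 15552 = 356288
Delta = -16 * (356288) = -5700608
Delta mod 53 = 19

Delta = 19 (mod 53)


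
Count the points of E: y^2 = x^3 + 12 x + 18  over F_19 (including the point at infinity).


For each x in F_19, count y with y^2 = x^3 + 12 x + 18 mod 19:
  x = 3: RHS = 5, y in [9, 10]  -> 2 point(s)
  x = 4: RHS = 16, y in [4, 15]  -> 2 point(s)
  x = 9: RHS = 0, y in [0]  -> 1 point(s)
  x = 10: RHS = 17, y in [6, 13]  -> 2 point(s)
  x = 12: RHS = 9, y in [3, 16]  -> 2 point(s)
  x = 14: RHS = 4, y in [2, 17]  -> 2 point(s)
  x = 15: RHS = 1, y in [1, 18]  -> 2 point(s)
  x = 17: RHS = 5, y in [9, 10]  -> 2 point(s)
  x = 18: RHS = 5, y in [9, 10]  -> 2 point(s)
Affine points: 17. Add the point at infinity: total = 18.

#E(F_19) = 18


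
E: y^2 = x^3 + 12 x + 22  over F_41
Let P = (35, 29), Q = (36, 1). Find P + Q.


P != Q, so use the chord formula.
s = (y2 - y1) / (x2 - x1) = (13) / (1) mod 41 = 13
x3 = s^2 - x1 - x2 mod 41 = 13^2 - 35 - 36 = 16
y3 = s (x1 - x3) - y1 mod 41 = 13 * (35 - 16) - 29 = 13

P + Q = (16, 13)


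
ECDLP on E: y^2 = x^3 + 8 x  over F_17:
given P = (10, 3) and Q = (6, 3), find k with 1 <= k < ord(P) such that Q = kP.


Enumerate multiples of P until we hit Q = (6, 3):
  1P = (10, 3)
  2P = (16, 12)
  3P = (6, 3)
Match found at i = 3.

k = 3


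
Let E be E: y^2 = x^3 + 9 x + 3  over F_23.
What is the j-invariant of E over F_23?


Delta = -16(4 a^3 + 27 b^2) mod 23 = 10
-1728 * (4 a)^3 = -1728 * (4*9)^3 mod 23 = 10
j = 10 * 10^(-1) mod 23 = 1

j = 1 (mod 23)


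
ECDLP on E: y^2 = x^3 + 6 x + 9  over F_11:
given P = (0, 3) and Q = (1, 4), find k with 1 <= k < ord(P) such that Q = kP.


Enumerate multiples of P until we hit Q = (1, 4):
  1P = (0, 3)
  2P = (1, 7)
  3P = (4, 3)
  4P = (7, 8)
  5P = (9, 0)
  6P = (7, 3)
  7P = (4, 8)
  8P = (1, 4)
Match found at i = 8.

k = 8


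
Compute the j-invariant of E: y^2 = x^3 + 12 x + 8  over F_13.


Delta = -16(4 a^3 + 27 b^2) mod 13 = 2
-1728 * (4 a)^3 = -1728 * (4*12)^3 mod 13 = 1
j = 1 * 2^(-1) mod 13 = 7

j = 7 (mod 13)


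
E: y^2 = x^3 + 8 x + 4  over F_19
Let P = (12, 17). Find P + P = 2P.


Doubling: s = (3 x1^2 + a) / (2 y1)
s = (3*12^2 + 8) / (2*17) mod 19 = 4
x3 = s^2 - 2 x1 mod 19 = 4^2 - 2*12 = 11
y3 = s (x1 - x3) - y1 mod 19 = 4 * (12 - 11) - 17 = 6

2P = (11, 6)


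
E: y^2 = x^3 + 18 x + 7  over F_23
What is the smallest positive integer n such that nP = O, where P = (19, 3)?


Compute successive multiples of P until we hit O:
  1P = (19, 3)
  2P = (14, 6)
  3P = (6, 3)
  4P = (21, 20)
  5P = (15, 8)
  6P = (15, 15)
  7P = (21, 3)
  8P = (6, 20)
  ... (continuing to 11P)
  11P = O

ord(P) = 11


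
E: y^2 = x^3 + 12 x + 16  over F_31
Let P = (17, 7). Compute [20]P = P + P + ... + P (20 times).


k = 20 = 10100_2 (binary, LSB first: 00101)
Double-and-add from P = (17, 7):
  bit 0 = 0: acc unchanged = O
  bit 1 = 0: acc unchanged = O
  bit 2 = 1: acc = O + (8, 29) = (8, 29)
  bit 3 = 0: acc unchanged = (8, 29)
  bit 4 = 1: acc = (8, 29) + (9, 4) = (19, 29)

20P = (19, 29)


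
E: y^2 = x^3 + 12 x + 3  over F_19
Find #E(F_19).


For each x in F_19, count y with y^2 = x^3 + 12 x + 3 mod 19:
  x = 1: RHS = 16, y in [4, 15]  -> 2 point(s)
  x = 2: RHS = 16, y in [4, 15]  -> 2 point(s)
  x = 3: RHS = 9, y in [3, 16]  -> 2 point(s)
  x = 4: RHS = 1, y in [1, 18]  -> 2 point(s)
  x = 5: RHS = 17, y in [6, 13]  -> 2 point(s)
  x = 6: RHS = 6, y in [5, 14]  -> 2 point(s)
  x = 9: RHS = 4, y in [2, 17]  -> 2 point(s)
  x = 13: RHS = 0, y in [0]  -> 1 point(s)
  x = 15: RHS = 5, y in [9, 10]  -> 2 point(s)
  x = 16: RHS = 16, y in [4, 15]  -> 2 point(s)
  x = 17: RHS = 9, y in [3, 16]  -> 2 point(s)
  x = 18: RHS = 9, y in [3, 16]  -> 2 point(s)
Affine points: 23. Add the point at infinity: total = 24.

#E(F_19) = 24


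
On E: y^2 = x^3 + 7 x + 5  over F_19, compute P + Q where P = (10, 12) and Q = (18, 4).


P != Q, so use the chord formula.
s = (y2 - y1) / (x2 - x1) = (11) / (8) mod 19 = 18
x3 = s^2 - x1 - x2 mod 19 = 18^2 - 10 - 18 = 11
y3 = s (x1 - x3) - y1 mod 19 = 18 * (10 - 11) - 12 = 8

P + Q = (11, 8)


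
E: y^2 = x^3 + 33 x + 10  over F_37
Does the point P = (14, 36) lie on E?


Check whether y^2 = x^3 + 33 x + 10 (mod 37) for (x, y) = (14, 36).
LHS: y^2 = 36^2 mod 37 = 1
RHS: x^3 + 33 x + 10 = 14^3 + 33*14 + 10 mod 37 = 34
LHS != RHS

No, not on the curve


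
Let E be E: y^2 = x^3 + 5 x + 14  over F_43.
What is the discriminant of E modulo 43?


4 a^3 + 27 b^2 = 4*5^3 + 27*14^2 = 500 + 5292 = 5792
Delta = -16 * (5792) = -92672
Delta mod 43 = 36

Delta = 36 (mod 43)


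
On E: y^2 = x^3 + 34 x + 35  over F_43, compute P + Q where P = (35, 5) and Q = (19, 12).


P != Q, so use the chord formula.
s = (y2 - y1) / (x2 - x1) = (7) / (27) mod 43 = 13
x3 = s^2 - x1 - x2 mod 43 = 13^2 - 35 - 19 = 29
y3 = s (x1 - x3) - y1 mod 43 = 13 * (35 - 29) - 5 = 30

P + Q = (29, 30)


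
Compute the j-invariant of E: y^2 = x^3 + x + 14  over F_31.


Delta = -16(4 a^3 + 27 b^2) mod 31 = 18
-1728 * (4 a)^3 = -1728 * (4*1)^3 mod 31 = 16
j = 16 * 18^(-1) mod 31 = 25

j = 25 (mod 31)


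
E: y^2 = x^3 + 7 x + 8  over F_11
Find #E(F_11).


For each x in F_11, count y with y^2 = x^3 + 7 x + 8 mod 11:
  x = 1: RHS = 5, y in [4, 7]  -> 2 point(s)
  x = 3: RHS = 1, y in [1, 10]  -> 2 point(s)
  x = 4: RHS = 1, y in [1, 10]  -> 2 point(s)
  x = 5: RHS = 3, y in [5, 6]  -> 2 point(s)
  x = 7: RHS = 4, y in [2, 9]  -> 2 point(s)
  x = 8: RHS = 4, y in [2, 9]  -> 2 point(s)
  x = 10: RHS = 0, y in [0]  -> 1 point(s)
Affine points: 13. Add the point at infinity: total = 14.

#E(F_11) = 14


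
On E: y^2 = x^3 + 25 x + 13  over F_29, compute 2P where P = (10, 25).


Doubling: s = (3 x1^2 + a) / (2 y1)
s = (3*10^2 + 25) / (2*25) mod 29 = 21
x3 = s^2 - 2 x1 mod 29 = 21^2 - 2*10 = 15
y3 = s (x1 - x3) - y1 mod 29 = 21 * (10 - 15) - 25 = 15

2P = (15, 15)


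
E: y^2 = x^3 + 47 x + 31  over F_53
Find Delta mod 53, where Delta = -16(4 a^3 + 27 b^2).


4 a^3 + 27 b^2 = 4*47^3 + 27*31^2 = 415292 + 25947 = 441239
Delta = -16 * (441239) = -7059824
Delta mod 53 = 41

Delta = 41 (mod 53)


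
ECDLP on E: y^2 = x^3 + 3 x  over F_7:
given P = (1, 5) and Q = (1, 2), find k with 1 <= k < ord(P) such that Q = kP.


Enumerate multiples of P until we hit Q = (1, 2):
  1P = (1, 5)
  2P = (2, 0)
  3P = (1, 2)
Match found at i = 3.

k = 3


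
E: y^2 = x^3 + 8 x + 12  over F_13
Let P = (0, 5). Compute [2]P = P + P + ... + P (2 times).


k = 2 = 10_2 (binary, LSB first: 01)
Double-and-add from P = (0, 5):
  bit 0 = 0: acc unchanged = O
  bit 1 = 1: acc = O + (10, 0) = (10, 0)

2P = (10, 0)


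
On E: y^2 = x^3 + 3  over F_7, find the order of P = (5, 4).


Compute successive multiples of P until we hit O:
  1P = (5, 4)
  2P = (1, 2)
  3P = (3, 4)
  4P = (6, 3)
  5P = (4, 2)
  6P = (2, 2)
  7P = (2, 5)
  8P = (4, 5)
  ... (continuing to 13P)
  13P = O

ord(P) = 13


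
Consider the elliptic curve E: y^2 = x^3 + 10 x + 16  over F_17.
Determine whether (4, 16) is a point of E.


Check whether y^2 = x^3 + 10 x + 16 (mod 17) for (x, y) = (4, 16).
LHS: y^2 = 16^2 mod 17 = 1
RHS: x^3 + 10 x + 16 = 4^3 + 10*4 + 16 mod 17 = 1
LHS = RHS

Yes, on the curve


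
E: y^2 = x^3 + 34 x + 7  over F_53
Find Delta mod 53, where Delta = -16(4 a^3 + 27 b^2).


4 a^3 + 27 b^2 = 4*34^3 + 27*7^2 = 157216 + 1323 = 158539
Delta = -16 * (158539) = -2536624
Delta mod 53 = 9

Delta = 9 (mod 53)


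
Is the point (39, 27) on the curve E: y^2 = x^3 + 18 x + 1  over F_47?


Check whether y^2 = x^3 + 18 x + 1 (mod 47) for (x, y) = (39, 27).
LHS: y^2 = 27^2 mod 47 = 24
RHS: x^3 + 18 x + 1 = 39^3 + 18*39 + 1 mod 47 = 3
LHS != RHS

No, not on the curve


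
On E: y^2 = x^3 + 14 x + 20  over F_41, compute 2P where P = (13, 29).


Doubling: s = (3 x1^2 + a) / (2 y1)
s = (3*13^2 + 14) / (2*29) mod 41 = 21
x3 = s^2 - 2 x1 mod 41 = 21^2 - 2*13 = 5
y3 = s (x1 - x3) - y1 mod 41 = 21 * (13 - 5) - 29 = 16

2P = (5, 16)


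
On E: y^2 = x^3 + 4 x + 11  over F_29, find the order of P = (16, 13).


Compute successive multiples of P until we hit O:
  1P = (16, 13)
  2P = (4, 2)
  3P = (4, 27)
  4P = (16, 16)
  5P = O

ord(P) = 5


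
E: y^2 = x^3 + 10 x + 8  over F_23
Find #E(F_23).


For each x in F_23, count y with y^2 = x^3 + 10 x + 8 mod 23:
  x = 0: RHS = 8, y in [10, 13]  -> 2 point(s)
  x = 2: RHS = 13, y in [6, 17]  -> 2 point(s)
  x = 6: RHS = 8, y in [10, 13]  -> 2 point(s)
  x = 8: RHS = 2, y in [5, 18]  -> 2 point(s)
  x = 10: RHS = 4, y in [2, 21]  -> 2 point(s)
  x = 11: RHS = 0, y in [0]  -> 1 point(s)
  x = 12: RHS = 16, y in [4, 19]  -> 2 point(s)
  x = 13: RHS = 12, y in [9, 14]  -> 2 point(s)
  x = 16: RHS = 9, y in [3, 20]  -> 2 point(s)
  x = 17: RHS = 8, y in [10, 13]  -> 2 point(s)
  x = 21: RHS = 3, y in [7, 16]  -> 2 point(s)
Affine points: 21. Add the point at infinity: total = 22.

#E(F_23) = 22


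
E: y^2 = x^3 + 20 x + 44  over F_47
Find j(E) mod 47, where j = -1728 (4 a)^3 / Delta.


Delta = -16(4 a^3 + 27 b^2) mod 47 = 31
-1728 * (4 a)^3 = -1728 * (4*20)^3 mod 47 = 37
j = 37 * 31^(-1) mod 47 = 30

j = 30 (mod 47)


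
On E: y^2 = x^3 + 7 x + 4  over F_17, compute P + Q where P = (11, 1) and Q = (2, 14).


P != Q, so use the chord formula.
s = (y2 - y1) / (x2 - x1) = (13) / (8) mod 17 = 8
x3 = s^2 - x1 - x2 mod 17 = 8^2 - 11 - 2 = 0
y3 = s (x1 - x3) - y1 mod 17 = 8 * (11 - 0) - 1 = 2

P + Q = (0, 2)


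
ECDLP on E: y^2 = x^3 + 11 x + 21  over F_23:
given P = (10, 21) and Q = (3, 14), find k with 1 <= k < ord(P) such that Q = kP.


Enumerate multiples of P until we hit Q = (3, 14):
  1P = (10, 21)
  2P = (12, 8)
  3P = (3, 14)
Match found at i = 3.

k = 3


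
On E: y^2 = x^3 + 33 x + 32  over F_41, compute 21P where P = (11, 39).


k = 21 = 10101_2 (binary, LSB first: 10101)
Double-and-add from P = (11, 39):
  bit 0 = 1: acc = O + (11, 39) = (11, 39)
  bit 1 = 0: acc unchanged = (11, 39)
  bit 2 = 1: acc = (11, 39) + (4, 8) = (18, 12)
  bit 3 = 0: acc unchanged = (18, 12)
  bit 4 = 1: acc = (18, 12) + (16, 8) = (11, 2)

21P = (11, 2)


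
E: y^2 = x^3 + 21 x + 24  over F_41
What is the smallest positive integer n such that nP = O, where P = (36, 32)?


Compute successive multiples of P until we hit O:
  1P = (36, 32)
  2P = (2, 19)
  3P = (19, 36)
  4P = (35, 16)
  5P = (21, 3)
  6P = (24, 24)
  7P = (27, 15)
  8P = (17, 13)
  ... (continuing to 52P)
  52P = O

ord(P) = 52


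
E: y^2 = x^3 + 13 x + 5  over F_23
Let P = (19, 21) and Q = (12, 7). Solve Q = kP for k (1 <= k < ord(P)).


Enumerate multiples of P until we hit Q = (12, 7):
  1P = (19, 21)
  2P = (12, 16)
  3P = (8, 0)
  4P = (12, 7)
Match found at i = 4.

k = 4


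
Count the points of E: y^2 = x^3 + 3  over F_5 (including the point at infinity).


For each x in F_5, count y with y^2 = x^3 + 0 x + 3 mod 5:
  x = 1: RHS = 4, y in [2, 3]  -> 2 point(s)
  x = 2: RHS = 1, y in [1, 4]  -> 2 point(s)
  x = 3: RHS = 0, y in [0]  -> 1 point(s)
Affine points: 5. Add the point at infinity: total = 6.

#E(F_5) = 6


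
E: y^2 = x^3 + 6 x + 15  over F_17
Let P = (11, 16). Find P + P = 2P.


Doubling: s = (3 x1^2 + a) / (2 y1)
s = (3*11^2 + 6) / (2*16) mod 17 = 11
x3 = s^2 - 2 x1 mod 17 = 11^2 - 2*11 = 14
y3 = s (x1 - x3) - y1 mod 17 = 11 * (11 - 14) - 16 = 2

2P = (14, 2)


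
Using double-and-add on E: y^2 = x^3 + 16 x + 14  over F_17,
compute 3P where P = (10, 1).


k = 3 = 11_2 (binary, LSB first: 11)
Double-and-add from P = (10, 1):
  bit 0 = 1: acc = O + (10, 1) = (10, 1)
  bit 1 = 1: acc = (10, 1) + (5, 7) = (15, 5)

3P = (15, 5)


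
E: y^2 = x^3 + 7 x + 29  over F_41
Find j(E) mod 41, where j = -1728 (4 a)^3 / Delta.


Delta = -16(4 a^3 + 27 b^2) mod 41 = 13
-1728 * (4 a)^3 = -1728 * (4*7)^3 mod 41 = 21
j = 21 * 13^(-1) mod 41 = 30

j = 30 (mod 41)


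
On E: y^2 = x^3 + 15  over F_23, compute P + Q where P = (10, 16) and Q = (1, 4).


P != Q, so use the chord formula.
s = (y2 - y1) / (x2 - x1) = (11) / (14) mod 23 = 9
x3 = s^2 - x1 - x2 mod 23 = 9^2 - 10 - 1 = 1
y3 = s (x1 - x3) - y1 mod 23 = 9 * (10 - 1) - 16 = 19

P + Q = (1, 19)


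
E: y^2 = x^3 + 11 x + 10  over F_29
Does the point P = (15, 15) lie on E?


Check whether y^2 = x^3 + 11 x + 10 (mod 29) for (x, y) = (15, 15).
LHS: y^2 = 15^2 mod 29 = 22
RHS: x^3 + 11 x + 10 = 15^3 + 11*15 + 10 mod 29 = 12
LHS != RHS

No, not on the curve


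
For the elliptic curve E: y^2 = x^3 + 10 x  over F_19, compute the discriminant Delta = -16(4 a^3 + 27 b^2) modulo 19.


4 a^3 + 27 b^2 = 4*10^3 + 27*0^2 = 4000 + 0 = 4000
Delta = -16 * (4000) = -64000
Delta mod 19 = 11

Delta = 11 (mod 19)


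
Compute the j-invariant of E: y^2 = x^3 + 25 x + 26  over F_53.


Delta = -16(4 a^3 + 27 b^2) mod 53 = 2
-1728 * (4 a)^3 = -1728 * (4*25)^3 mod 53 = 22
j = 22 * 2^(-1) mod 53 = 11

j = 11 (mod 53)


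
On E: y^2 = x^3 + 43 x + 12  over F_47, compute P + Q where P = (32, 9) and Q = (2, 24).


P != Q, so use the chord formula.
s = (y2 - y1) / (x2 - x1) = (15) / (17) mod 47 = 23
x3 = s^2 - x1 - x2 mod 47 = 23^2 - 32 - 2 = 25
y3 = s (x1 - x3) - y1 mod 47 = 23 * (32 - 25) - 9 = 11

P + Q = (25, 11)


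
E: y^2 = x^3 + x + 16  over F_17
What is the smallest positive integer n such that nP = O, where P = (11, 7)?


Compute successive multiples of P until we hit O:
  1P = (11, 7)
  2P = (8, 3)
  3P = (13, 13)
  4P = (2, 3)
  5P = (0, 13)
  6P = (7, 14)
  7P = (1, 1)
  8P = (4, 4)
  ... (continuing to 18P)
  18P = O

ord(P) = 18


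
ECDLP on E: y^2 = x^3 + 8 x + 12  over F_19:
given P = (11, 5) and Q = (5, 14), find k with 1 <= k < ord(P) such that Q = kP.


Enumerate multiples of P until we hit Q = (5, 14):
  1P = (11, 5)
  2P = (17, 8)
  3P = (15, 12)
  4P = (2, 6)
  5P = (10, 16)
  6P = (5, 5)
  7P = (3, 14)
  8P = (3, 5)
  9P = (5, 14)
Match found at i = 9.

k = 9


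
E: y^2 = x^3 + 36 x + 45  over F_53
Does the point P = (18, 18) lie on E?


Check whether y^2 = x^3 + 36 x + 45 (mod 53) for (x, y) = (18, 18).
LHS: y^2 = 18^2 mod 53 = 6
RHS: x^3 + 36 x + 45 = 18^3 + 36*18 + 45 mod 53 = 6
LHS = RHS

Yes, on the curve


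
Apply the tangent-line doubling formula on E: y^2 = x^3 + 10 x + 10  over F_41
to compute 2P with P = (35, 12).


Doubling: s = (3 x1^2 + a) / (2 y1)
s = (3*35^2 + 10) / (2*12) mod 41 = 22
x3 = s^2 - 2 x1 mod 41 = 22^2 - 2*35 = 4
y3 = s (x1 - x3) - y1 mod 41 = 22 * (35 - 4) - 12 = 14

2P = (4, 14)


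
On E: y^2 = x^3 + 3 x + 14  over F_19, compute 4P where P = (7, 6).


k = 4 = 100_2 (binary, LSB first: 001)
Double-and-add from P = (7, 6):
  bit 0 = 0: acc unchanged = O
  bit 1 = 0: acc unchanged = O
  bit 2 = 1: acc = O + (2, 16) = (2, 16)

4P = (2, 16)


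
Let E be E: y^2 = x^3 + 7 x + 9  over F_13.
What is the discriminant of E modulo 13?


4 a^3 + 27 b^2 = 4*7^3 + 27*9^2 = 1372 + 2187 = 3559
Delta = -16 * (3559) = -56944
Delta mod 13 = 9

Delta = 9 (mod 13)


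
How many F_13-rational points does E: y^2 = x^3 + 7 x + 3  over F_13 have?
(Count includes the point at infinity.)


For each x in F_13, count y with y^2 = x^3 + 7 x + 3 mod 13:
  x = 0: RHS = 3, y in [4, 9]  -> 2 point(s)
  x = 2: RHS = 12, y in [5, 8]  -> 2 point(s)
  x = 3: RHS = 12, y in [5, 8]  -> 2 point(s)
  x = 4: RHS = 4, y in [2, 11]  -> 2 point(s)
  x = 6: RHS = 1, y in [1, 12]  -> 2 point(s)
  x = 8: RHS = 12, y in [5, 8]  -> 2 point(s)
Affine points: 12. Add the point at infinity: total = 13.

#E(F_13) = 13


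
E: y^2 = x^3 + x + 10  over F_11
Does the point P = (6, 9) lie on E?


Check whether y^2 = x^3 + 1 x + 10 (mod 11) for (x, y) = (6, 9).
LHS: y^2 = 9^2 mod 11 = 4
RHS: x^3 + 1 x + 10 = 6^3 + 1*6 + 10 mod 11 = 1
LHS != RHS

No, not on the curve


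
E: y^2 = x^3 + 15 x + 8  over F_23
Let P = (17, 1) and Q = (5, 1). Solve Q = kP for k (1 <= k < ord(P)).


Enumerate multiples of P until we hit Q = (5, 1):
  1P = (17, 1)
  2P = (5, 1)
Match found at i = 2.

k = 2


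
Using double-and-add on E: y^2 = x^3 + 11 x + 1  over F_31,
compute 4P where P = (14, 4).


k = 4 = 100_2 (binary, LSB first: 001)
Double-and-add from P = (14, 4):
  bit 0 = 0: acc unchanged = O
  bit 1 = 0: acc unchanged = O
  bit 2 = 1: acc = O + (22, 14) = (22, 14)

4P = (22, 14)


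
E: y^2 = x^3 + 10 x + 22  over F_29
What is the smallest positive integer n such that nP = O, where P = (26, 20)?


Compute successive multiples of P until we hit O:
  1P = (26, 20)
  2P = (13, 0)
  3P = (26, 9)
  4P = O

ord(P) = 4


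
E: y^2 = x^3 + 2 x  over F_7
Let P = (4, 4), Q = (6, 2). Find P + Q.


P != Q, so use the chord formula.
s = (y2 - y1) / (x2 - x1) = (5) / (2) mod 7 = 6
x3 = s^2 - x1 - x2 mod 7 = 6^2 - 4 - 6 = 5
y3 = s (x1 - x3) - y1 mod 7 = 6 * (4 - 5) - 4 = 4

P + Q = (5, 4)


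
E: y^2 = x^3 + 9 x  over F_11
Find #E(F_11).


For each x in F_11, count y with y^2 = x^3 + 9 x + 0 mod 11:
  x = 0: RHS = 0, y in [0]  -> 1 point(s)
  x = 2: RHS = 4, y in [2, 9]  -> 2 point(s)
  x = 4: RHS = 1, y in [1, 10]  -> 2 point(s)
  x = 5: RHS = 5, y in [4, 7]  -> 2 point(s)
  x = 8: RHS = 1, y in [1, 10]  -> 2 point(s)
  x = 10: RHS = 1, y in [1, 10]  -> 2 point(s)
Affine points: 11. Add the point at infinity: total = 12.

#E(F_11) = 12


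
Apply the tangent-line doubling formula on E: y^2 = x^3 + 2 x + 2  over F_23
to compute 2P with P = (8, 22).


Doubling: s = (3 x1^2 + a) / (2 y1)
s = (3*8^2 + 2) / (2*22) mod 23 = 18
x3 = s^2 - 2 x1 mod 23 = 18^2 - 2*8 = 9
y3 = s (x1 - x3) - y1 mod 23 = 18 * (8 - 9) - 22 = 6

2P = (9, 6)


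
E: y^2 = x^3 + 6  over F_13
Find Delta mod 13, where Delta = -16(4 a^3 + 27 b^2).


4 a^3 + 27 b^2 = 4*0^3 + 27*6^2 = 0 + 972 = 972
Delta = -16 * (972) = -15552
Delta mod 13 = 9

Delta = 9 (mod 13)


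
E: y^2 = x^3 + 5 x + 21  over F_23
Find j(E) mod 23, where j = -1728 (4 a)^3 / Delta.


Delta = -16(4 a^3 + 27 b^2) mod 23 = 1
-1728 * (4 a)^3 = -1728 * (4*5)^3 mod 23 = 12
j = 12 * 1^(-1) mod 23 = 12

j = 12 (mod 23)


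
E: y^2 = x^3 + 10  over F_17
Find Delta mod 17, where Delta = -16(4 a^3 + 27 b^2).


4 a^3 + 27 b^2 = 4*0^3 + 27*10^2 = 0 + 2700 = 2700
Delta = -16 * (2700) = -43200
Delta mod 17 = 14

Delta = 14 (mod 17)


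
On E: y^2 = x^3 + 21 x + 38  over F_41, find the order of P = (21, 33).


Compute successive multiples of P until we hit O:
  1P = (21, 33)
  2P = (3, 13)
  3P = (40, 37)
  4P = (19, 30)
  5P = (34, 9)
  6P = (11, 40)
  7P = (14, 40)
  8P = (7, 35)
  ... (continuing to 31P)
  31P = O

ord(P) = 31


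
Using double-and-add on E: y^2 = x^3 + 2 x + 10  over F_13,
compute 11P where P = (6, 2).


k = 11 = 1011_2 (binary, LSB first: 1101)
Double-and-add from P = (6, 2):
  bit 0 = 1: acc = O + (6, 2) = (6, 2)
  bit 1 = 1: acc = (6, 2) + (0, 7) = (3, 2)
  bit 2 = 0: acc unchanged = (3, 2)
  bit 3 = 1: acc = (3, 2) + (2, 3) = (9, 4)

11P = (9, 4)


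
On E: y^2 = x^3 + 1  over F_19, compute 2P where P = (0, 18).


Doubling: s = (3 x1^2 + a) / (2 y1)
s = (3*0^2 + 0) / (2*18) mod 19 = 0
x3 = s^2 - 2 x1 mod 19 = 0^2 - 2*0 = 0
y3 = s (x1 - x3) - y1 mod 19 = 0 * (0 - 0) - 18 = 1

2P = (0, 1)


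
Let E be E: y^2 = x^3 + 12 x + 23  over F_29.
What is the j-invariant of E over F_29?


Delta = -16(4 a^3 + 27 b^2) mod 29 = 6
-1728 * (4 a)^3 = -1728 * (4*12)^3 mod 29 = 6
j = 6 * 6^(-1) mod 29 = 1

j = 1 (mod 29)


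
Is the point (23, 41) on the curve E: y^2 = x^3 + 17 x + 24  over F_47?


Check whether y^2 = x^3 + 17 x + 24 (mod 47) for (x, y) = (23, 41).
LHS: y^2 = 41^2 mod 47 = 36
RHS: x^3 + 17 x + 24 = 23^3 + 17*23 + 24 mod 47 = 33
LHS != RHS

No, not on the curve


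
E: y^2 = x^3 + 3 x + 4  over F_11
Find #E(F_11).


For each x in F_11, count y with y^2 = x^3 + 3 x + 4 mod 11:
  x = 0: RHS = 4, y in [2, 9]  -> 2 point(s)
  x = 4: RHS = 3, y in [5, 6]  -> 2 point(s)
  x = 5: RHS = 1, y in [1, 10]  -> 2 point(s)
  x = 7: RHS = 5, y in [4, 7]  -> 2 point(s)
  x = 8: RHS = 1, y in [1, 10]  -> 2 point(s)
  x = 9: RHS = 1, y in [1, 10]  -> 2 point(s)
  x = 10: RHS = 0, y in [0]  -> 1 point(s)
Affine points: 13. Add the point at infinity: total = 14.

#E(F_11) = 14


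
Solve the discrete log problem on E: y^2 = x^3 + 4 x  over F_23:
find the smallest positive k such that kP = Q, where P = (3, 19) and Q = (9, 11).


Enumerate multiples of P until we hit Q = (9, 11):
  1P = (3, 19)
  2P = (18, 19)
  3P = (2, 4)
  4P = (13, 15)
  5P = (9, 11)
Match found at i = 5.

k = 5


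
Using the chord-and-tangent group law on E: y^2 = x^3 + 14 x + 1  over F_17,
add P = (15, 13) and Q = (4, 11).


P != Q, so use the chord formula.
s = (y2 - y1) / (x2 - x1) = (15) / (6) mod 17 = 11
x3 = s^2 - x1 - x2 mod 17 = 11^2 - 15 - 4 = 0
y3 = s (x1 - x3) - y1 mod 17 = 11 * (15 - 0) - 13 = 16

P + Q = (0, 16)


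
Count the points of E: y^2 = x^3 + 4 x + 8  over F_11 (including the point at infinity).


For each x in F_11, count y with y^2 = x^3 + 4 x + 8 mod 11:
  x = 3: RHS = 3, y in [5, 6]  -> 2 point(s)
  x = 4: RHS = 0, y in [0]  -> 1 point(s)
  x = 7: RHS = 5, y in [4, 7]  -> 2 point(s)
  x = 9: RHS = 3, y in [5, 6]  -> 2 point(s)
  x = 10: RHS = 3, y in [5, 6]  -> 2 point(s)
Affine points: 9. Add the point at infinity: total = 10.

#E(F_11) = 10


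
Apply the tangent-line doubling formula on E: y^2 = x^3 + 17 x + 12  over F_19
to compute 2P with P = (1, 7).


Doubling: s = (3 x1^2 + a) / (2 y1)
s = (3*1^2 + 17) / (2*7) mod 19 = 15
x3 = s^2 - 2 x1 mod 19 = 15^2 - 2*1 = 14
y3 = s (x1 - x3) - y1 mod 19 = 15 * (1 - 14) - 7 = 7

2P = (14, 7)


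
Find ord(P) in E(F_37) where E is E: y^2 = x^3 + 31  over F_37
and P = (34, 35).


Compute successive multiples of P until we hit O:
  1P = (34, 35)
  2P = (3, 24)
  3P = (27, 20)
  4P = (4, 24)
  5P = (6, 32)
  6P = (30, 13)
  7P = (31, 0)
  8P = (30, 24)
  ... (continuing to 14P)
  14P = O

ord(P) = 14


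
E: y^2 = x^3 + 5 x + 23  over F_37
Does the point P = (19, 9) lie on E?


Check whether y^2 = x^3 + 5 x + 23 (mod 37) for (x, y) = (19, 9).
LHS: y^2 = 9^2 mod 37 = 7
RHS: x^3 + 5 x + 23 = 19^3 + 5*19 + 23 mod 37 = 21
LHS != RHS

No, not on the curve


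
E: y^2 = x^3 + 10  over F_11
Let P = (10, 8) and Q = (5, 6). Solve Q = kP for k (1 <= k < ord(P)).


Enumerate multiples of P until we hit Q = (5, 6):
  1P = (10, 8)
  2P = (5, 6)
Match found at i = 2.

k = 2


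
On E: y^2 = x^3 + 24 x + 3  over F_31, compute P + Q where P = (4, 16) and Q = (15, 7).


P != Q, so use the chord formula.
s = (y2 - y1) / (x2 - x1) = (22) / (11) mod 31 = 2
x3 = s^2 - x1 - x2 mod 31 = 2^2 - 4 - 15 = 16
y3 = s (x1 - x3) - y1 mod 31 = 2 * (4 - 16) - 16 = 22

P + Q = (16, 22)


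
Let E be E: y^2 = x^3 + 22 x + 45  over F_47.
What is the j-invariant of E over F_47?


Delta = -16(4 a^3 + 27 b^2) mod 47 = 39
-1728 * (4 a)^3 = -1728 * (4*22)^3 mod 47 = 21
j = 21 * 39^(-1) mod 47 = 15

j = 15 (mod 47)


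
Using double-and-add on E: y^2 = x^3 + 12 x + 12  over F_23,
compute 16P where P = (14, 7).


k = 16 = 10000_2 (binary, LSB first: 00001)
Double-and-add from P = (14, 7):
  bit 0 = 0: acc unchanged = O
  bit 1 = 0: acc unchanged = O
  bit 2 = 0: acc unchanged = O
  bit 3 = 0: acc unchanged = O
  bit 4 = 1: acc = O + (21, 7) = (21, 7)

16P = (21, 7)


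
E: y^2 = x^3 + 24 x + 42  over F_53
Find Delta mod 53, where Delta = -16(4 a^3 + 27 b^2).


4 a^3 + 27 b^2 = 4*24^3 + 27*42^2 = 55296 + 47628 = 102924
Delta = -16 * (102924) = -1646784
Delta mod 53 = 32

Delta = 32 (mod 53)


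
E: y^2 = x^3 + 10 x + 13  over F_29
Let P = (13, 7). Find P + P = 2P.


Doubling: s = (3 x1^2 + a) / (2 y1)
s = (3*13^2 + 10) / (2*7) mod 29 = 10
x3 = s^2 - 2 x1 mod 29 = 10^2 - 2*13 = 16
y3 = s (x1 - x3) - y1 mod 29 = 10 * (13 - 16) - 7 = 21

2P = (16, 21)


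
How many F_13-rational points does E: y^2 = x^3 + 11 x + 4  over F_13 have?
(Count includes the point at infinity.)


For each x in F_13, count y with y^2 = x^3 + 11 x + 4 mod 13:
  x = 0: RHS = 4, y in [2, 11]  -> 2 point(s)
  x = 1: RHS = 3, y in [4, 9]  -> 2 point(s)
  x = 3: RHS = 12, y in [5, 8]  -> 2 point(s)
  x = 6: RHS = 0, y in [0]  -> 1 point(s)
  x = 9: RHS = 0, y in [0]  -> 1 point(s)
  x = 10: RHS = 9, y in [3, 10]  -> 2 point(s)
  x = 11: RHS = 0, y in [0]  -> 1 point(s)
Affine points: 11. Add the point at infinity: total = 12.

#E(F_13) = 12


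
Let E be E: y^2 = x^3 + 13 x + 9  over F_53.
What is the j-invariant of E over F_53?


Delta = -16(4 a^3 + 27 b^2) mod 53 = 42
-1728 * (4 a)^3 = -1728 * (4*13)^3 mod 53 = 32
j = 32 * 42^(-1) mod 53 = 26

j = 26 (mod 53)


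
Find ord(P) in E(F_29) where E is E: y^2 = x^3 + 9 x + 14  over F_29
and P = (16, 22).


Compute successive multiples of P until we hit O:
  1P = (16, 22)
  2P = (25, 28)
  3P = (11, 20)
  4P = (1, 13)
  5P = (17, 18)
  6P = (12, 20)
  7P = (23, 18)
  8P = (14, 10)
  ... (continuing to 25P)
  25P = O

ord(P) = 25


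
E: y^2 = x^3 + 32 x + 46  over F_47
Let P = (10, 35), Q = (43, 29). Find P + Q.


P != Q, so use the chord formula.
s = (y2 - y1) / (x2 - x1) = (41) / (33) mod 47 = 34
x3 = s^2 - x1 - x2 mod 47 = 34^2 - 10 - 43 = 22
y3 = s (x1 - x3) - y1 mod 47 = 34 * (10 - 22) - 35 = 27

P + Q = (22, 27)


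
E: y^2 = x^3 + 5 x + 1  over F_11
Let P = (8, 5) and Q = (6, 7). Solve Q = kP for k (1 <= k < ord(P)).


Enumerate multiples of P until we hit Q = (6, 7):
  1P = (8, 5)
  2P = (7, 7)
  3P = (0, 1)
  4P = (6, 7)
Match found at i = 4.

k = 4


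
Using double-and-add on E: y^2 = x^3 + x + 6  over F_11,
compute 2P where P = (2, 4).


k = 2 = 10_2 (binary, LSB first: 01)
Double-and-add from P = (2, 4):
  bit 0 = 0: acc unchanged = O
  bit 1 = 1: acc = O + (5, 9) = (5, 9)

2P = (5, 9)


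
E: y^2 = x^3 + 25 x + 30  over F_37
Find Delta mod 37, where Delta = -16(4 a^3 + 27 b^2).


4 a^3 + 27 b^2 = 4*25^3 + 27*30^2 = 62500 + 24300 = 86800
Delta = -16 * (86800) = -1388800
Delta mod 37 = 32

Delta = 32 (mod 37)


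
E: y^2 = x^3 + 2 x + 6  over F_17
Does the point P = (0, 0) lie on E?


Check whether y^2 = x^3 + 2 x + 6 (mod 17) for (x, y) = (0, 0).
LHS: y^2 = 0^2 mod 17 = 0
RHS: x^3 + 2 x + 6 = 0^3 + 2*0 + 6 mod 17 = 6
LHS != RHS

No, not on the curve


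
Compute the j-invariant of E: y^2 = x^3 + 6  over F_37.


Delta = -16(4 a^3 + 27 b^2) mod 37 = 25
-1728 * (4 a)^3 = -1728 * (4*0)^3 mod 37 = 0
j = 0 * 25^(-1) mod 37 = 0

j = 0 (mod 37)


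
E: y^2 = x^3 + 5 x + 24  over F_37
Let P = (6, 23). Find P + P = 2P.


Doubling: s = (3 x1^2 + a) / (2 y1)
s = (3*6^2 + 5) / (2*23) mod 37 = 29
x3 = s^2 - 2 x1 mod 37 = 29^2 - 2*6 = 15
y3 = s (x1 - x3) - y1 mod 37 = 29 * (6 - 15) - 23 = 12

2P = (15, 12)


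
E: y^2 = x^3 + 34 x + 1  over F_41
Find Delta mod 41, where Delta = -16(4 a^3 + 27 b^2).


4 a^3 + 27 b^2 = 4*34^3 + 27*1^2 = 157216 + 27 = 157243
Delta = -16 * (157243) = -2515888
Delta mod 41 = 36

Delta = 36 (mod 41)


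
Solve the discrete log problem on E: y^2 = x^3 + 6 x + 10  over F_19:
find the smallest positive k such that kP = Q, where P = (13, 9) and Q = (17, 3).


Enumerate multiples of P until we hit Q = (17, 3):
  1P = (13, 9)
  2P = (12, 10)
  3P = (14, 11)
  4P = (15, 6)
  5P = (17, 16)
  6P = (17, 3)
Match found at i = 6.

k = 6


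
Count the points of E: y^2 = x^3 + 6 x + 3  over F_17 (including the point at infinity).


For each x in F_17, count y with y^2 = x^3 + 6 x + 3 mod 17:
  x = 6: RHS = 0, y in [0]  -> 1 point(s)
  x = 8: RHS = 2, y in [6, 11]  -> 2 point(s)
  x = 9: RHS = 4, y in [2, 15]  -> 2 point(s)
  x = 10: RHS = 9, y in [3, 14]  -> 2 point(s)
  x = 12: RHS = 1, y in [1, 16]  -> 2 point(s)
  x = 13: RHS = 0, y in [0]  -> 1 point(s)
  x = 14: RHS = 9, y in [3, 14]  -> 2 point(s)
  x = 15: RHS = 0, y in [0]  -> 1 point(s)
  x = 16: RHS = 13, y in [8, 9]  -> 2 point(s)
Affine points: 15. Add the point at infinity: total = 16.

#E(F_17) = 16


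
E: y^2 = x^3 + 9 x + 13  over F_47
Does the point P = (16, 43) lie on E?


Check whether y^2 = x^3 + 9 x + 13 (mod 47) for (x, y) = (16, 43).
LHS: y^2 = 43^2 mod 47 = 16
RHS: x^3 + 9 x + 13 = 16^3 + 9*16 + 13 mod 47 = 23
LHS != RHS

No, not on the curve


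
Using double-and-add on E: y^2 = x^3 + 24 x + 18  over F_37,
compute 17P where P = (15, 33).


k = 17 = 10001_2 (binary, LSB first: 10001)
Double-and-add from P = (15, 33):
  bit 0 = 1: acc = O + (15, 33) = (15, 33)
  bit 1 = 0: acc unchanged = (15, 33)
  bit 2 = 0: acc unchanged = (15, 33)
  bit 3 = 0: acc unchanged = (15, 33)
  bit 4 = 1: acc = (15, 33) + (36, 20) = (16, 24)

17P = (16, 24)


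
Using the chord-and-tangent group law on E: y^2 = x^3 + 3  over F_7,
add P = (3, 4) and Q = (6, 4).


P != Q, so use the chord formula.
s = (y2 - y1) / (x2 - x1) = (0) / (3) mod 7 = 0
x3 = s^2 - x1 - x2 mod 7 = 0^2 - 3 - 6 = 5
y3 = s (x1 - x3) - y1 mod 7 = 0 * (3 - 5) - 4 = 3

P + Q = (5, 3)


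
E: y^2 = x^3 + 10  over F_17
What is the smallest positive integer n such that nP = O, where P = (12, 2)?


Compute successive multiples of P until we hit O:
  1P = (12, 2)
  2P = (12, 15)
  3P = O

ord(P) = 3


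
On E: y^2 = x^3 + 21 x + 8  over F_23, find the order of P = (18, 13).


Compute successive multiples of P until we hit O:
  1P = (18, 13)
  2P = (22, 20)
  3P = (22, 3)
  4P = (18, 10)
  5P = O

ord(P) = 5


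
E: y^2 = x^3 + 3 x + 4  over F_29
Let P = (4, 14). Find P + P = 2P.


Doubling: s = (3 x1^2 + a) / (2 y1)
s = (3*4^2 + 3) / (2*14) mod 29 = 7
x3 = s^2 - 2 x1 mod 29 = 7^2 - 2*4 = 12
y3 = s (x1 - x3) - y1 mod 29 = 7 * (4 - 12) - 14 = 17

2P = (12, 17)


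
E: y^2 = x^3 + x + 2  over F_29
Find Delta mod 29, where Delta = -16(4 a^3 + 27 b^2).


4 a^3 + 27 b^2 = 4*1^3 + 27*2^2 = 4 + 108 = 112
Delta = -16 * (112) = -1792
Delta mod 29 = 6

Delta = 6 (mod 29)


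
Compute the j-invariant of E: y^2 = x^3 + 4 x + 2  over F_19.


Delta = -16(4 a^3 + 27 b^2) mod 19 = 9
-1728 * (4 a)^3 = -1728 * (4*4)^3 mod 19 = 11
j = 11 * 9^(-1) mod 19 = 16

j = 16 (mod 19)
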